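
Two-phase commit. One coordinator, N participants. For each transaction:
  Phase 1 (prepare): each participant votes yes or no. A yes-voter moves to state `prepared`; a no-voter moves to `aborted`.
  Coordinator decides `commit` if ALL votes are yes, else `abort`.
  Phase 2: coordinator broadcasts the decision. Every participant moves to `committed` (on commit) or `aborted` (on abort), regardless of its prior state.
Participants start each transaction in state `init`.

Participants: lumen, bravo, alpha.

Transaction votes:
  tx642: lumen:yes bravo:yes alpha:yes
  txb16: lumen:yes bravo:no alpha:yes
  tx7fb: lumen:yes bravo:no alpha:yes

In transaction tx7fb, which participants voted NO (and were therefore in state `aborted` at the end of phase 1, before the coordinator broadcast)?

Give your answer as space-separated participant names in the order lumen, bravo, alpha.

Answer: bravo

Derivation:
Txn tx7fb phase 1: lumen yes -> prepared; bravo no -> aborted; alpha yes -> prepared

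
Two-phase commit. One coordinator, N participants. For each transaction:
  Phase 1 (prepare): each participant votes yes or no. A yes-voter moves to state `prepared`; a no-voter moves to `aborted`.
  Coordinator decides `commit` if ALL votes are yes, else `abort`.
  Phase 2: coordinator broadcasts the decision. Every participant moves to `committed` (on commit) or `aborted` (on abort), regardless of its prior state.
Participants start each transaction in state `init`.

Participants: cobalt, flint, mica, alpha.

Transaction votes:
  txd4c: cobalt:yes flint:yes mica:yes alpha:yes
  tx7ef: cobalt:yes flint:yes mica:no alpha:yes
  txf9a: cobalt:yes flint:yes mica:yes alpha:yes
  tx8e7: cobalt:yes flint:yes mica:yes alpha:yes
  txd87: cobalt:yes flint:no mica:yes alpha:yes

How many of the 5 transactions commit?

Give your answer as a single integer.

Answer: 3

Derivation:
txd4c: all yes -> commit (commits=1)
tx7ef: no from mica -> abort (commits=1)
txf9a: all yes -> commit (commits=2)
tx8e7: all yes -> commit (commits=3)
txd87: no from flint -> abort (commits=3)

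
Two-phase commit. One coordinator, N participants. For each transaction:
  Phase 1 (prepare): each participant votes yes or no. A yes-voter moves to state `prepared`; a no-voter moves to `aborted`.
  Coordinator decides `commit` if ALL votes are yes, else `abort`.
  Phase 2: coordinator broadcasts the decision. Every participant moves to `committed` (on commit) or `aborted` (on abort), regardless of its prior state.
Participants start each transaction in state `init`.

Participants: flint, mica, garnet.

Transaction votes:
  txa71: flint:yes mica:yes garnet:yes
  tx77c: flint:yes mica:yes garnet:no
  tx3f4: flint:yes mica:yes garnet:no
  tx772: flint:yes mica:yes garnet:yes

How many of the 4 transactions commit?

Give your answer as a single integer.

txa71: all yes -> commit (commits=1)
tx77c: no from garnet -> abort (commits=1)
tx3f4: no from garnet -> abort (commits=1)
tx772: all yes -> commit (commits=2)

Answer: 2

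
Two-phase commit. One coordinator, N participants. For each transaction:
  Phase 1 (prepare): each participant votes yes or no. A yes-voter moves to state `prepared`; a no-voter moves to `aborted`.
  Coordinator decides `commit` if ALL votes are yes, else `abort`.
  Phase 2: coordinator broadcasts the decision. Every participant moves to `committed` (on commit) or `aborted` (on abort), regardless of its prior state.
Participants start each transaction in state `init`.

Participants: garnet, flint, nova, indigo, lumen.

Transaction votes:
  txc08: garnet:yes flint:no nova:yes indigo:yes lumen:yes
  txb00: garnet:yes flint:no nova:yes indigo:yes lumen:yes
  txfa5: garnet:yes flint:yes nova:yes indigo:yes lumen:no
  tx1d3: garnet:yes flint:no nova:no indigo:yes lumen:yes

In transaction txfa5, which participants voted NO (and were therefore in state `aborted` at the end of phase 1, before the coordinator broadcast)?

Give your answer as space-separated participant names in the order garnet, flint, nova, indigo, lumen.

Txn txfa5 phase 1: garnet yes -> prepared; flint yes -> prepared; nova yes -> prepared; indigo yes -> prepared; lumen no -> aborted

Answer: lumen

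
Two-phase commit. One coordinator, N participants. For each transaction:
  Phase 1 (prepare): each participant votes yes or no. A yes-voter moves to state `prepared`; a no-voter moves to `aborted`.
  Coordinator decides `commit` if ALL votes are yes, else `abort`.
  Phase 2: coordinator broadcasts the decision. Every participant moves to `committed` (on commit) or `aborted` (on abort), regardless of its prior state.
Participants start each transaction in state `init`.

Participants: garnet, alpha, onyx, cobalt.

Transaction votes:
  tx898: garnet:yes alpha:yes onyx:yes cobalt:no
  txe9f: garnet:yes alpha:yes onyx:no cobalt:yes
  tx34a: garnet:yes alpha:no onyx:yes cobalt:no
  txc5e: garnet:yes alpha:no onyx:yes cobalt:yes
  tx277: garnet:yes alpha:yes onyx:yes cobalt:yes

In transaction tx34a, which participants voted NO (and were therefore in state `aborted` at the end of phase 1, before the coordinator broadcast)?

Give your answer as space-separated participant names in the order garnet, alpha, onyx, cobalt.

Txn tx34a phase 1: garnet yes -> prepared; alpha no -> aborted; onyx yes -> prepared; cobalt no -> aborted

Answer: alpha cobalt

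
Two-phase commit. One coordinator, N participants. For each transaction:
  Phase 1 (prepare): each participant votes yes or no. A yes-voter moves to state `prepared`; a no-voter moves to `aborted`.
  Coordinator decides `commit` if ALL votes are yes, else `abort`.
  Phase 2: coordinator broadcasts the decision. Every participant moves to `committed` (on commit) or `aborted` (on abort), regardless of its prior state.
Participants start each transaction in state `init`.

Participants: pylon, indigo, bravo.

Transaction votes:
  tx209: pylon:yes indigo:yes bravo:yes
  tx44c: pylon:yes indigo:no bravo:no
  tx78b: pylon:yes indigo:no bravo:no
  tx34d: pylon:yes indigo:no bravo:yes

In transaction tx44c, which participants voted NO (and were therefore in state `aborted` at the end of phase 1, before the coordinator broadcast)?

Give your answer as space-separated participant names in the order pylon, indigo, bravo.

Txn tx44c phase 1: pylon yes -> prepared; indigo no -> aborted; bravo no -> aborted

Answer: indigo bravo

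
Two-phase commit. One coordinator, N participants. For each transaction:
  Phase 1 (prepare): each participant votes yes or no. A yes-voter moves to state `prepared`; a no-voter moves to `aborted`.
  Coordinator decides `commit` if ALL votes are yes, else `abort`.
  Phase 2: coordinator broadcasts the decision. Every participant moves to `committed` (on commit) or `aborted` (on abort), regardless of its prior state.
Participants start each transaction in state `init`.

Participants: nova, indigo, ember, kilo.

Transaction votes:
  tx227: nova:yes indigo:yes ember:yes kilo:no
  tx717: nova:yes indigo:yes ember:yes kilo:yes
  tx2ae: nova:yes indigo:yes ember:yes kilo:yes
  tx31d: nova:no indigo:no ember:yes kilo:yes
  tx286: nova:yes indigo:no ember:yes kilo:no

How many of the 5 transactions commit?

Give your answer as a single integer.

tx227: no from kilo -> abort (commits=0)
tx717: all yes -> commit (commits=1)
tx2ae: all yes -> commit (commits=2)
tx31d: no from nova, indigo -> abort (commits=2)
tx286: no from indigo, kilo -> abort (commits=2)

Answer: 2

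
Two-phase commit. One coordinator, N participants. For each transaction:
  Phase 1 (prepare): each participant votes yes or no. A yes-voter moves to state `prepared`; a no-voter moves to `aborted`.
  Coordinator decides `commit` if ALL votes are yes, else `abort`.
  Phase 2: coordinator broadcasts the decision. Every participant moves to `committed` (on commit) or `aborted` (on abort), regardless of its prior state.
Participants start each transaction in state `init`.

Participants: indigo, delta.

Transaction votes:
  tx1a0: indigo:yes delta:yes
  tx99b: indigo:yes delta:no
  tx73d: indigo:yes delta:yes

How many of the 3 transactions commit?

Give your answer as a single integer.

Answer: 2

Derivation:
tx1a0: all yes -> commit (commits=1)
tx99b: no from delta -> abort (commits=1)
tx73d: all yes -> commit (commits=2)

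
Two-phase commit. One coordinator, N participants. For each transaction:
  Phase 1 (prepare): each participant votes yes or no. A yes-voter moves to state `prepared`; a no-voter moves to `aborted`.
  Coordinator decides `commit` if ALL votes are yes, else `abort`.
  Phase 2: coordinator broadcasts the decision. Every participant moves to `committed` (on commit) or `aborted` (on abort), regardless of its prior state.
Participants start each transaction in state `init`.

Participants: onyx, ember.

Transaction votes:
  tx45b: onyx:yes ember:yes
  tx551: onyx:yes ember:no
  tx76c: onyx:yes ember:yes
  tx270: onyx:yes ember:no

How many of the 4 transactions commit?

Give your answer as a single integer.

tx45b: all yes -> commit (commits=1)
tx551: no from ember -> abort (commits=1)
tx76c: all yes -> commit (commits=2)
tx270: no from ember -> abort (commits=2)

Answer: 2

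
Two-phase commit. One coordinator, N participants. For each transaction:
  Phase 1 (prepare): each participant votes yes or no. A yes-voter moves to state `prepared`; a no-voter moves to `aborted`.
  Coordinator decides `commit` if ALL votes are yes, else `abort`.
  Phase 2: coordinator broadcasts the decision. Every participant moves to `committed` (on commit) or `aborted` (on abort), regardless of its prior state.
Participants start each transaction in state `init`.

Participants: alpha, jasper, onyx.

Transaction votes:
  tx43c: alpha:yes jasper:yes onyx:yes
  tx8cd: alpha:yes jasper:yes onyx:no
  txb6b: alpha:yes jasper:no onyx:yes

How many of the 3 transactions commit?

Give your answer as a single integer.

Answer: 1

Derivation:
tx43c: all yes -> commit (commits=1)
tx8cd: no from onyx -> abort (commits=1)
txb6b: no from jasper -> abort (commits=1)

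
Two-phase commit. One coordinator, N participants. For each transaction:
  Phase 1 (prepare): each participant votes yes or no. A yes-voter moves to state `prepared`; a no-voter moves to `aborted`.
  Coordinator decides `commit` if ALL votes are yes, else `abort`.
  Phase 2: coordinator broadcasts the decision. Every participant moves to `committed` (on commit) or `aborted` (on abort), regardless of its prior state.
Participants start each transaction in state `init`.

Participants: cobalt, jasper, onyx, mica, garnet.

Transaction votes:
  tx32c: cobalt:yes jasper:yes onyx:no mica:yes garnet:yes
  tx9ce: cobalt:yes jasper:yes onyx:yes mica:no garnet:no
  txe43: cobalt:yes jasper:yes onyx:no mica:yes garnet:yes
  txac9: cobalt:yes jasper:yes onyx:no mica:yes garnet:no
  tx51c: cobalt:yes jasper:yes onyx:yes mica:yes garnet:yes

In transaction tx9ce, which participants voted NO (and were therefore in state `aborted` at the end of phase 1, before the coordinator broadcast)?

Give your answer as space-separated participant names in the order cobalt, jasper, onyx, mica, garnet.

Txn tx9ce phase 1: cobalt yes -> prepared; jasper yes -> prepared; onyx yes -> prepared; mica no -> aborted; garnet no -> aborted

Answer: mica garnet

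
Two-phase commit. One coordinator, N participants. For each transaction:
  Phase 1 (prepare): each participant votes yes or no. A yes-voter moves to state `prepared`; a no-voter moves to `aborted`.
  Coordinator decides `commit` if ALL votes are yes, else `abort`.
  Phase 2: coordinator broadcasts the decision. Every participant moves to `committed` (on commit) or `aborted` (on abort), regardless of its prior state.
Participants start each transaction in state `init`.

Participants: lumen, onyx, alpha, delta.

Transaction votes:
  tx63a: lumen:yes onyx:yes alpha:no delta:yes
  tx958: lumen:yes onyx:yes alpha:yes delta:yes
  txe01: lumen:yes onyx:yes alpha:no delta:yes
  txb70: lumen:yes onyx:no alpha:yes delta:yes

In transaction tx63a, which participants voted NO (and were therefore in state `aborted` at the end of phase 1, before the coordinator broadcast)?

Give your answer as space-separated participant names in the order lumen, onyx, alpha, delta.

Answer: alpha

Derivation:
Txn tx63a phase 1: lumen yes -> prepared; onyx yes -> prepared; alpha no -> aborted; delta yes -> prepared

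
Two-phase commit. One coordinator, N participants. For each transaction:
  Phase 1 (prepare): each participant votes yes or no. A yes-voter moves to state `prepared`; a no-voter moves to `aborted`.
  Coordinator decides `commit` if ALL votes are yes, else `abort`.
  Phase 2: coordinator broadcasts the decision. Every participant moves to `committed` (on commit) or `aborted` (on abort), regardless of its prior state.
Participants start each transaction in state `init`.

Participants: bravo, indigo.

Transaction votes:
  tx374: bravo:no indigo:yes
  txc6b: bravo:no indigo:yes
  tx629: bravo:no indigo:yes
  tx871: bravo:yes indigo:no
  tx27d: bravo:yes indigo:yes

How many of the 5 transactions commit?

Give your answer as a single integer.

Answer: 1

Derivation:
tx374: no from bravo -> abort (commits=0)
txc6b: no from bravo -> abort (commits=0)
tx629: no from bravo -> abort (commits=0)
tx871: no from indigo -> abort (commits=0)
tx27d: all yes -> commit (commits=1)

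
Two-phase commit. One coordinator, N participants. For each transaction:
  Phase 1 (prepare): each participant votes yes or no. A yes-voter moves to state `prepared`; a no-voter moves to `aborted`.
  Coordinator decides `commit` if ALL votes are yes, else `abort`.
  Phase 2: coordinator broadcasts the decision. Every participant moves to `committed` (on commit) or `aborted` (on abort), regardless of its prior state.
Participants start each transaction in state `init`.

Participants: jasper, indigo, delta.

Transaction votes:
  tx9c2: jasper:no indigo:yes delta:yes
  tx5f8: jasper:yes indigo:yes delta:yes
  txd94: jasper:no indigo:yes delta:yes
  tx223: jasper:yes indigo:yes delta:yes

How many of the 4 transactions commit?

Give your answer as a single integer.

Answer: 2

Derivation:
tx9c2: no from jasper -> abort (commits=0)
tx5f8: all yes -> commit (commits=1)
txd94: no from jasper -> abort (commits=1)
tx223: all yes -> commit (commits=2)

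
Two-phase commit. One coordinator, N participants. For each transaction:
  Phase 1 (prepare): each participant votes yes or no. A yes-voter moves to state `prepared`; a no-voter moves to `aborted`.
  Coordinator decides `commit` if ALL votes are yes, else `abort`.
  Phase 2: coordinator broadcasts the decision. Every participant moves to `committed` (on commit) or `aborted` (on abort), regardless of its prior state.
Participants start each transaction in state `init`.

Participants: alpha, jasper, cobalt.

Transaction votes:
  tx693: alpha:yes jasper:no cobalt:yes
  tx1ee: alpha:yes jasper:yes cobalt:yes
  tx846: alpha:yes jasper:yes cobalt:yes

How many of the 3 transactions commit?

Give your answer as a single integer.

tx693: no from jasper -> abort (commits=0)
tx1ee: all yes -> commit (commits=1)
tx846: all yes -> commit (commits=2)

Answer: 2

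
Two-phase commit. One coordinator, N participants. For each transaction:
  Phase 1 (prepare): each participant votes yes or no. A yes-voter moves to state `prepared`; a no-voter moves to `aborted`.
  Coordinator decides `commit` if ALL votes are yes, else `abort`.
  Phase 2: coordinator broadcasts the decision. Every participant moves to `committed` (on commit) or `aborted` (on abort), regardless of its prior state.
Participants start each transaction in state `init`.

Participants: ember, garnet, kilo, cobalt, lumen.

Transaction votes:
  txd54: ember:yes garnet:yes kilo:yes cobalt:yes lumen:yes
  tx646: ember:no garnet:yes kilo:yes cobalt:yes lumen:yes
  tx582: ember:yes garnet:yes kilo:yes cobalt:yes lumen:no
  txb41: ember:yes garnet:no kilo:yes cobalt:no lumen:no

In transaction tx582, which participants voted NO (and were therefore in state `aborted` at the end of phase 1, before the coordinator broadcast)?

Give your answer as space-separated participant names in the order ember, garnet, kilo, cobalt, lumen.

Answer: lumen

Derivation:
Txn tx582 phase 1: ember yes -> prepared; garnet yes -> prepared; kilo yes -> prepared; cobalt yes -> prepared; lumen no -> aborted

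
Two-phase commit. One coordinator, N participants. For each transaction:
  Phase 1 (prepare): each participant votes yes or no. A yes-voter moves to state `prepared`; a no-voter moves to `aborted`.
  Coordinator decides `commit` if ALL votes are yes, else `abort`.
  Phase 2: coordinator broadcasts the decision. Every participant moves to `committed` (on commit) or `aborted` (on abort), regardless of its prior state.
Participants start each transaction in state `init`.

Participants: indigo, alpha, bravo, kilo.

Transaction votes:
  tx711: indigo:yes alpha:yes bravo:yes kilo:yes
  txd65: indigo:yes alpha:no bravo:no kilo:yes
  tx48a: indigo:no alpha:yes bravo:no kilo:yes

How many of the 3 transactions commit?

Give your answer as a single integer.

tx711: all yes -> commit (commits=1)
txd65: no from alpha, bravo -> abort (commits=1)
tx48a: no from indigo, bravo -> abort (commits=1)

Answer: 1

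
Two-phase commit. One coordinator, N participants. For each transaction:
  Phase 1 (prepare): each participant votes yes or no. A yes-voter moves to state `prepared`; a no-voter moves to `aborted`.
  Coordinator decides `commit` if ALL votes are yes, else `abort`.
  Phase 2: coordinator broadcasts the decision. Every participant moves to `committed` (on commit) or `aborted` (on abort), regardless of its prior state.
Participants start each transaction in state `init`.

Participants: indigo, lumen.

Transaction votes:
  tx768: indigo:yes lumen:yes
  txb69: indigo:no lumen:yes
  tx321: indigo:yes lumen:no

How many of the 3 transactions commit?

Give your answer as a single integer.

Answer: 1

Derivation:
tx768: all yes -> commit (commits=1)
txb69: no from indigo -> abort (commits=1)
tx321: no from lumen -> abort (commits=1)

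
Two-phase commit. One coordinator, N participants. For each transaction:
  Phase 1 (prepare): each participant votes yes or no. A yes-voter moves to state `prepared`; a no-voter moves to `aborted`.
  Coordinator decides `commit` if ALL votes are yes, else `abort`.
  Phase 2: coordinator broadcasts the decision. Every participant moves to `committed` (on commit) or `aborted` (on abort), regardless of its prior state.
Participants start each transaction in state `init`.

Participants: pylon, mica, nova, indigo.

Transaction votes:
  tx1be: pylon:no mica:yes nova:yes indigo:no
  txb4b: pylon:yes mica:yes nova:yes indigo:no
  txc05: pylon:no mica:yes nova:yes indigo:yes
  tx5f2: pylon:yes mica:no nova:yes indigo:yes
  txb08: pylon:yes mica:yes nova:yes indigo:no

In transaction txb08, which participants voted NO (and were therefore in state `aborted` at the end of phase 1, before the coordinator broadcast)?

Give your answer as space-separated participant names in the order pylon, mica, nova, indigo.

Txn txb08 phase 1: pylon yes -> prepared; mica yes -> prepared; nova yes -> prepared; indigo no -> aborted

Answer: indigo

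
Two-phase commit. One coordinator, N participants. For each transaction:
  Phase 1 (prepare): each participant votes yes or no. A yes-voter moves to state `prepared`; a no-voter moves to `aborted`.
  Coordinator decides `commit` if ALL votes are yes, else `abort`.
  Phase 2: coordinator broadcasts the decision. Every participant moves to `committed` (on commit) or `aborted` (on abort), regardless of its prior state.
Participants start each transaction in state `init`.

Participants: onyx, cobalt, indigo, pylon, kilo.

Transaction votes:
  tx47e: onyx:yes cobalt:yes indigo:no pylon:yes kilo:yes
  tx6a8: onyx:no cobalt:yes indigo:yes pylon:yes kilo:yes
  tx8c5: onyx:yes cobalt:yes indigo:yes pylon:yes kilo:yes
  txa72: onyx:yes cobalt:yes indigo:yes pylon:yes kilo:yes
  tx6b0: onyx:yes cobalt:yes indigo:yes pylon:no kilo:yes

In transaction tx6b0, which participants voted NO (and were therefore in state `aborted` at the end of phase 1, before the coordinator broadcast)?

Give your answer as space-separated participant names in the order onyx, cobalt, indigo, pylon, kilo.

Answer: pylon

Derivation:
Txn tx6b0 phase 1: onyx yes -> prepared; cobalt yes -> prepared; indigo yes -> prepared; pylon no -> aborted; kilo yes -> prepared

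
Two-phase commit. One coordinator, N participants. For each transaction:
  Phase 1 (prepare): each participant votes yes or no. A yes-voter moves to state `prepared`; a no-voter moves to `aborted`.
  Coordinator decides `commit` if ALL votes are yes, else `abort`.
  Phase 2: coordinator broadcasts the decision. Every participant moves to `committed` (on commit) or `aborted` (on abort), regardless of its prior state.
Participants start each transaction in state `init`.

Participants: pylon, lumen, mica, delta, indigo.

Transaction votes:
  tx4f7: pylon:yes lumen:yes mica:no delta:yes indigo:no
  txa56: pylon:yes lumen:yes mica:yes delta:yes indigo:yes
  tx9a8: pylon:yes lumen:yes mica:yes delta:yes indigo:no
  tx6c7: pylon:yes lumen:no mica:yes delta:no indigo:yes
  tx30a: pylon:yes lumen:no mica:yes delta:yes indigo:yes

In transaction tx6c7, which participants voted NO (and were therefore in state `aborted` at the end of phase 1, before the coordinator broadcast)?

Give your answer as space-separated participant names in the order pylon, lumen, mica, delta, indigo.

Answer: lumen delta

Derivation:
Txn tx6c7 phase 1: pylon yes -> prepared; lumen no -> aborted; mica yes -> prepared; delta no -> aborted; indigo yes -> prepared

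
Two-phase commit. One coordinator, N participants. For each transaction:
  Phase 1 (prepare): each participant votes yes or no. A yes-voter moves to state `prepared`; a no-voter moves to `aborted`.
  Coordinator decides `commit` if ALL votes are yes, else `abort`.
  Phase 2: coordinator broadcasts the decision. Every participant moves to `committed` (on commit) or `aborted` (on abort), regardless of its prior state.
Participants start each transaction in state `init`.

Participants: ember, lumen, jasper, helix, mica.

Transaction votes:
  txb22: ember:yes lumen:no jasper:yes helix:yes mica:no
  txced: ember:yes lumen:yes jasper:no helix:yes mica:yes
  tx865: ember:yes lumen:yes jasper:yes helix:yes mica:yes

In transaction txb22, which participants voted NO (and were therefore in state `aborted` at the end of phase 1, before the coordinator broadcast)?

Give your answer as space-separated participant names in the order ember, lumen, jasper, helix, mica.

Answer: lumen mica

Derivation:
Txn txb22 phase 1: ember yes -> prepared; lumen no -> aborted; jasper yes -> prepared; helix yes -> prepared; mica no -> aborted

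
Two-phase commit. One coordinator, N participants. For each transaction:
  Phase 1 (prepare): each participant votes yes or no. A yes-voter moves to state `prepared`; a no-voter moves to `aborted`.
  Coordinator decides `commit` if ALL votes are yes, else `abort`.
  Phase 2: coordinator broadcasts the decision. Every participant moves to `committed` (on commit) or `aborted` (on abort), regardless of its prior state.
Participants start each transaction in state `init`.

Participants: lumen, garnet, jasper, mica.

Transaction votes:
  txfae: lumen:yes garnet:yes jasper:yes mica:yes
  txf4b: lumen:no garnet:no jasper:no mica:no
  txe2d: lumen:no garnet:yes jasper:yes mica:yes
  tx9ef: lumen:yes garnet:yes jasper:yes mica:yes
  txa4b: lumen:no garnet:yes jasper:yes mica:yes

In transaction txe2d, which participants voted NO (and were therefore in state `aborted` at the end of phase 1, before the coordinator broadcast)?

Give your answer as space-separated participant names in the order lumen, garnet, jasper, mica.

Answer: lumen

Derivation:
Txn txe2d phase 1: lumen no -> aborted; garnet yes -> prepared; jasper yes -> prepared; mica yes -> prepared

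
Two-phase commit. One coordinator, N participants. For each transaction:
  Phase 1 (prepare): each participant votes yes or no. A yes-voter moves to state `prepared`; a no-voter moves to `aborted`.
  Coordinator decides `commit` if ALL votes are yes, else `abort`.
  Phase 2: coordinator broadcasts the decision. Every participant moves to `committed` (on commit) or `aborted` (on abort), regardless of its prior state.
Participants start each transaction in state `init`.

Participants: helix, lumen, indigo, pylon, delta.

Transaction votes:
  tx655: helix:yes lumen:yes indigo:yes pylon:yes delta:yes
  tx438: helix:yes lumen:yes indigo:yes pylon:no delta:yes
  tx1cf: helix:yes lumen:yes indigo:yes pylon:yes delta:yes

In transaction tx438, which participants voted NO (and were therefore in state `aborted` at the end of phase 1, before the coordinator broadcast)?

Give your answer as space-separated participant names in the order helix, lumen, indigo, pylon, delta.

Txn tx438 phase 1: helix yes -> prepared; lumen yes -> prepared; indigo yes -> prepared; pylon no -> aborted; delta yes -> prepared

Answer: pylon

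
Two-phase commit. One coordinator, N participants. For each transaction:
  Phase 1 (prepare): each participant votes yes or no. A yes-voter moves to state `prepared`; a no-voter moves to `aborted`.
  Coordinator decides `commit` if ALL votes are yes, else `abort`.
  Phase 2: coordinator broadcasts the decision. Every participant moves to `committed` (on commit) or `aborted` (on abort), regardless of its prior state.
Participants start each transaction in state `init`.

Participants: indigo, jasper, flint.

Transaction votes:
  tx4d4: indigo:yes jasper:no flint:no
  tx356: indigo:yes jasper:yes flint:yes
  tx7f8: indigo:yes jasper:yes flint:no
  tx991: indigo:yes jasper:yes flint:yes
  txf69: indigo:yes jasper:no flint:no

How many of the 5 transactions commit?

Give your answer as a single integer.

tx4d4: no from jasper, flint -> abort (commits=0)
tx356: all yes -> commit (commits=1)
tx7f8: no from flint -> abort (commits=1)
tx991: all yes -> commit (commits=2)
txf69: no from jasper, flint -> abort (commits=2)

Answer: 2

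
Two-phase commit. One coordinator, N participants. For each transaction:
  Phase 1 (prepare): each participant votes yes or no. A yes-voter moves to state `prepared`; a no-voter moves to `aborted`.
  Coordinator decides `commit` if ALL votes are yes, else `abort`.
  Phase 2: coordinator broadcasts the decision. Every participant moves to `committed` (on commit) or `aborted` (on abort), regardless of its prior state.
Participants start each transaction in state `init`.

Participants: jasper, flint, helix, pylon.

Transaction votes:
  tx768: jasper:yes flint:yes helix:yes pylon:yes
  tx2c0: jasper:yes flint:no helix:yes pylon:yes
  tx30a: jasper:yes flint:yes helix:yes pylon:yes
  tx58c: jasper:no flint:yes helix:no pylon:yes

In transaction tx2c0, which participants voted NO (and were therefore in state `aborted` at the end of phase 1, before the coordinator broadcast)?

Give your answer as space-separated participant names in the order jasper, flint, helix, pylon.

Answer: flint

Derivation:
Txn tx2c0 phase 1: jasper yes -> prepared; flint no -> aborted; helix yes -> prepared; pylon yes -> prepared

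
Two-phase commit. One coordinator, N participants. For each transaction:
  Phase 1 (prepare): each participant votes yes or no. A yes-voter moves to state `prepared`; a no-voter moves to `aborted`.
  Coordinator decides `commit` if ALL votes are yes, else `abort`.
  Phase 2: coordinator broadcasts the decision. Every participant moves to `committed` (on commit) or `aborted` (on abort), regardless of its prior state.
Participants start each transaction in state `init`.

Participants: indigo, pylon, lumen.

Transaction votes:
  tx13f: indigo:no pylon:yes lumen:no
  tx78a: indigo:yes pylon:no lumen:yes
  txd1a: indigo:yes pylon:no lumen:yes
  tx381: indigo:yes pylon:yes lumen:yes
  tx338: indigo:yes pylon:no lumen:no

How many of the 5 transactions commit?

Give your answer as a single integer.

Answer: 1

Derivation:
tx13f: no from indigo, lumen -> abort (commits=0)
tx78a: no from pylon -> abort (commits=0)
txd1a: no from pylon -> abort (commits=0)
tx381: all yes -> commit (commits=1)
tx338: no from pylon, lumen -> abort (commits=1)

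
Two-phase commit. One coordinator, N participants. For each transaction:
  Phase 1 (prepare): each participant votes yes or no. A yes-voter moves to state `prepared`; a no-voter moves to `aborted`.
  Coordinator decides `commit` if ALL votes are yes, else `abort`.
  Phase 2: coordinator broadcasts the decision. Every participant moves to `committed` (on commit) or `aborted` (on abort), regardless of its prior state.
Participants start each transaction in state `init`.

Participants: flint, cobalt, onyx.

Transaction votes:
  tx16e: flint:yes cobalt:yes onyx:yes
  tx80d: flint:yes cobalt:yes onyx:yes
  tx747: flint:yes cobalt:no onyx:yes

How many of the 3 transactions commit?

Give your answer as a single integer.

tx16e: all yes -> commit (commits=1)
tx80d: all yes -> commit (commits=2)
tx747: no from cobalt -> abort (commits=2)

Answer: 2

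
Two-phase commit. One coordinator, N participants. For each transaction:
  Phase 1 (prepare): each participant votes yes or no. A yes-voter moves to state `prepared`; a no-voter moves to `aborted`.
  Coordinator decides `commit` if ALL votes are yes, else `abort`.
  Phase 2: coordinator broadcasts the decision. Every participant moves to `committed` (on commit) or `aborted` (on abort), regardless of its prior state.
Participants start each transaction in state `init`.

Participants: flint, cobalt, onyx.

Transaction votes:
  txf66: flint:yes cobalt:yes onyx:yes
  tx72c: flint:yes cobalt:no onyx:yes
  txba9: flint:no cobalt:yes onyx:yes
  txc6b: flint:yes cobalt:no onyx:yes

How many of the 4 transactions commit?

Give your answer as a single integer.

txf66: all yes -> commit (commits=1)
tx72c: no from cobalt -> abort (commits=1)
txba9: no from flint -> abort (commits=1)
txc6b: no from cobalt -> abort (commits=1)

Answer: 1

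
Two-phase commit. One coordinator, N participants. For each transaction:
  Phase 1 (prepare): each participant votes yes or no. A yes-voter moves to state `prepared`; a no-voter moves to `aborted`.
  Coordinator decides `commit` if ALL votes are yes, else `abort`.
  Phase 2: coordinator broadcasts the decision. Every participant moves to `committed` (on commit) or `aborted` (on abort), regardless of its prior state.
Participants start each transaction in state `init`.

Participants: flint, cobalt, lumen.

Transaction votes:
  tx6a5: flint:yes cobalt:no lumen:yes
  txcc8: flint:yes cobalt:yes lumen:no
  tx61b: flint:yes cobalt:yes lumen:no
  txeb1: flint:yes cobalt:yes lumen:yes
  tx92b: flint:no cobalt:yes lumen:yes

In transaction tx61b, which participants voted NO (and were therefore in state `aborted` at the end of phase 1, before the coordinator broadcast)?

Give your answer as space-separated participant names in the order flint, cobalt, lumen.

Answer: lumen

Derivation:
Txn tx61b phase 1: flint yes -> prepared; cobalt yes -> prepared; lumen no -> aborted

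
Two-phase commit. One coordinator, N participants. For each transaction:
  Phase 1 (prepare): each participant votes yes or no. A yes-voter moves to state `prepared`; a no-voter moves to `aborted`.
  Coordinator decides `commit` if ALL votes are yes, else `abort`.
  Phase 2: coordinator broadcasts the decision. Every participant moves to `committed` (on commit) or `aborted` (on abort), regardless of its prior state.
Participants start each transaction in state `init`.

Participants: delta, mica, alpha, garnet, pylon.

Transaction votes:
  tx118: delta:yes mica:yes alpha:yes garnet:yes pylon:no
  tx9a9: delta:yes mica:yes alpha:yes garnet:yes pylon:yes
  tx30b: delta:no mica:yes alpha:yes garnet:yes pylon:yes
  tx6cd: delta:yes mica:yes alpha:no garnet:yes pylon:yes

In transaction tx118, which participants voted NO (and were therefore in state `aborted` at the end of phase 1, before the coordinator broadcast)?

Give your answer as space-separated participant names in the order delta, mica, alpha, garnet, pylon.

Answer: pylon

Derivation:
Txn tx118 phase 1: delta yes -> prepared; mica yes -> prepared; alpha yes -> prepared; garnet yes -> prepared; pylon no -> aborted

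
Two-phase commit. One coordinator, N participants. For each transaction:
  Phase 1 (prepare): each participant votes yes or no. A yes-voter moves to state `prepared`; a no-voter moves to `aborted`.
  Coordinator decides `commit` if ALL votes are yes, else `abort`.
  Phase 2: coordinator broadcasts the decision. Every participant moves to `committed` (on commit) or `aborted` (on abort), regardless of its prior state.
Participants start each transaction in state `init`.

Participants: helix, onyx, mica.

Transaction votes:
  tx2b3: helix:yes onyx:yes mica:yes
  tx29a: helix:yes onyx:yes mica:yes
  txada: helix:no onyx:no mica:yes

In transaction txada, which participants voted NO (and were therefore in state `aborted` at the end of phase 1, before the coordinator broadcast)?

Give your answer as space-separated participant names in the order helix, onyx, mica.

Txn txada phase 1: helix no -> aborted; onyx no -> aborted; mica yes -> prepared

Answer: helix onyx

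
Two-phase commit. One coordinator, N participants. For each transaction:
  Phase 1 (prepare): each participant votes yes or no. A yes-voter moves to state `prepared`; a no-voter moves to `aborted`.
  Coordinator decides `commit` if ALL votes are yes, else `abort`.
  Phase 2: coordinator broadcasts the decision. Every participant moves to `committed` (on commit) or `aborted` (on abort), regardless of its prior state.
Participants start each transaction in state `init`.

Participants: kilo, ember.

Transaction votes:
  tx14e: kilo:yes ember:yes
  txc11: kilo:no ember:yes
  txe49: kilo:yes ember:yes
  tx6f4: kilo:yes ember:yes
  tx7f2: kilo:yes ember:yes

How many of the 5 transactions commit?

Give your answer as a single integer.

Answer: 4

Derivation:
tx14e: all yes -> commit (commits=1)
txc11: no from kilo -> abort (commits=1)
txe49: all yes -> commit (commits=2)
tx6f4: all yes -> commit (commits=3)
tx7f2: all yes -> commit (commits=4)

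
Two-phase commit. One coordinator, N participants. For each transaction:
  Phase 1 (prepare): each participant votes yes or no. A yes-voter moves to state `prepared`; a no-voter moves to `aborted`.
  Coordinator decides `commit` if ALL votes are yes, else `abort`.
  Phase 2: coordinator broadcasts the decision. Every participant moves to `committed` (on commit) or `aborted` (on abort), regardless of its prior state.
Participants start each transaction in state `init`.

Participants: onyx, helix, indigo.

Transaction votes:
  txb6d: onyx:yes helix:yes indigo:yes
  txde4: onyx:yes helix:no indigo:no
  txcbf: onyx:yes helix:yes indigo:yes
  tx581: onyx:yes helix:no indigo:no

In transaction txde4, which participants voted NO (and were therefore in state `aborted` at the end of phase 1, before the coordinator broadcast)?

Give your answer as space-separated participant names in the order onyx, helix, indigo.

Txn txde4 phase 1: onyx yes -> prepared; helix no -> aborted; indigo no -> aborted

Answer: helix indigo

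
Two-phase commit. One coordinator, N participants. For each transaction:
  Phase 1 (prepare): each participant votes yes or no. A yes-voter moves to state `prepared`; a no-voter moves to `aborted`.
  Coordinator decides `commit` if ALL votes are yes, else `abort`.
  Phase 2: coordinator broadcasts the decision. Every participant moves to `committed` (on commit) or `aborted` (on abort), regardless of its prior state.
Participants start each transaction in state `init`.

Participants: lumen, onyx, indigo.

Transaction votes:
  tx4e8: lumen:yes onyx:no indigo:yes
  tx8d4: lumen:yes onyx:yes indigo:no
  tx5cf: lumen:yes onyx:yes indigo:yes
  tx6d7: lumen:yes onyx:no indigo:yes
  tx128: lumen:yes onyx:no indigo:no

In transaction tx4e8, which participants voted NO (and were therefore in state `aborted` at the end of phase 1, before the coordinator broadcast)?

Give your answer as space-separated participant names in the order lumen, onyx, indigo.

Answer: onyx

Derivation:
Txn tx4e8 phase 1: lumen yes -> prepared; onyx no -> aborted; indigo yes -> prepared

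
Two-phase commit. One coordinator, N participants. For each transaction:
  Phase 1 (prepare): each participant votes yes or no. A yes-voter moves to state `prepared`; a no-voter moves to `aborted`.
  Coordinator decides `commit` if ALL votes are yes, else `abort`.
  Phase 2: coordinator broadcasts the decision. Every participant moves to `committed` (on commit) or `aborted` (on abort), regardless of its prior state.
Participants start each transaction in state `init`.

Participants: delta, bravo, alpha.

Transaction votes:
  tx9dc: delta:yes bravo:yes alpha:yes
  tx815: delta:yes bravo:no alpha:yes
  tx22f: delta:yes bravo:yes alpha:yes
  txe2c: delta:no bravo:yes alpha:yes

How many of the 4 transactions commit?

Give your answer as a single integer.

Answer: 2

Derivation:
tx9dc: all yes -> commit (commits=1)
tx815: no from bravo -> abort (commits=1)
tx22f: all yes -> commit (commits=2)
txe2c: no from delta -> abort (commits=2)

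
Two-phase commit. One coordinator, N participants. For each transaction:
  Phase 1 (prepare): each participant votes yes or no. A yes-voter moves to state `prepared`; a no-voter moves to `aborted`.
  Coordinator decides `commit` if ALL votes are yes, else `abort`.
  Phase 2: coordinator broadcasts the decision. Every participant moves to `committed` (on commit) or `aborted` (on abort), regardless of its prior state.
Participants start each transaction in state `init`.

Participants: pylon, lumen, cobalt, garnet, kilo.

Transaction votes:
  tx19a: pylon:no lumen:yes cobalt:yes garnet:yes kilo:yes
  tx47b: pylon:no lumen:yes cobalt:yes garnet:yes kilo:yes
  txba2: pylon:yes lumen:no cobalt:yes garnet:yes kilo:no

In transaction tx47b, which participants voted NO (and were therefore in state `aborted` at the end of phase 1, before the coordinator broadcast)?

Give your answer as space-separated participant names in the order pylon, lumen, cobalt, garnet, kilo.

Txn tx47b phase 1: pylon no -> aborted; lumen yes -> prepared; cobalt yes -> prepared; garnet yes -> prepared; kilo yes -> prepared

Answer: pylon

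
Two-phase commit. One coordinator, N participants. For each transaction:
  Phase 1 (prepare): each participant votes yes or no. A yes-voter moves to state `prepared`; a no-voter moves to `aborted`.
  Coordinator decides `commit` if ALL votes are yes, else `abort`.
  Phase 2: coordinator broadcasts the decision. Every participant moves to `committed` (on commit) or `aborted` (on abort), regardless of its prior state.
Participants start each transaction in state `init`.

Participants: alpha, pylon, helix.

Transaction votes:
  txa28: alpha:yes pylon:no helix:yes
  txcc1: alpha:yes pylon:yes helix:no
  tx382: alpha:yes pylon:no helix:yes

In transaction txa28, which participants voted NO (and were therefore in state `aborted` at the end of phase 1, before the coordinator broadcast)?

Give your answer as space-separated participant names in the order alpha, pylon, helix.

Txn txa28 phase 1: alpha yes -> prepared; pylon no -> aborted; helix yes -> prepared

Answer: pylon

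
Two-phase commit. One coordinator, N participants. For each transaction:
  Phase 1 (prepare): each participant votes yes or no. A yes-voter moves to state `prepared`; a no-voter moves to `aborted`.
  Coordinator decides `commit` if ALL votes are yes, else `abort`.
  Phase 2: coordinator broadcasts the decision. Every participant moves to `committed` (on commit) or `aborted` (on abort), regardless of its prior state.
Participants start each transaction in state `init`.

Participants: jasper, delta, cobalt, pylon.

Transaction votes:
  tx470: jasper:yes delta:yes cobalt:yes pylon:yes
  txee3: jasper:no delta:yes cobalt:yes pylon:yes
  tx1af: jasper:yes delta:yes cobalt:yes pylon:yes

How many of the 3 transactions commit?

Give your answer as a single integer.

Answer: 2

Derivation:
tx470: all yes -> commit (commits=1)
txee3: no from jasper -> abort (commits=1)
tx1af: all yes -> commit (commits=2)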